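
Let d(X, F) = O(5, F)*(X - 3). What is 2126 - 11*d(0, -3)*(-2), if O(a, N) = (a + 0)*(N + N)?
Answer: 4106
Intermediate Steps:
O(a, N) = 2*N*a (O(a, N) = a*(2*N) = 2*N*a)
d(X, F) = 10*F*(-3 + X) (d(X, F) = (2*F*5)*(X - 3) = (10*F)*(-3 + X) = 10*F*(-3 + X))
2126 - 11*d(0, -3)*(-2) = 2126 - 11*(10*(-3)*(-3 + 0))*(-2) = 2126 - 11*(10*(-3)*(-3))*(-2) = 2126 - 11*90*(-2) = 2126 - 990*(-2) = 2126 - 1*(-1980) = 2126 + 1980 = 4106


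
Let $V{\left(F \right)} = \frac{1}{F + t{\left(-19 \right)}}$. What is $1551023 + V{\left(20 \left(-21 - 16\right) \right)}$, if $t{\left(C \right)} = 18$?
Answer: $\frac{1119838605}{722} \approx 1.551 \cdot 10^{6}$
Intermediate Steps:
$V{\left(F \right)} = \frac{1}{18 + F}$ ($V{\left(F \right)} = \frac{1}{F + 18} = \frac{1}{18 + F}$)
$1551023 + V{\left(20 \left(-21 - 16\right) \right)} = 1551023 + \frac{1}{18 + 20 \left(-21 - 16\right)} = 1551023 + \frac{1}{18 + 20 \left(-37\right)} = 1551023 + \frac{1}{18 - 740} = 1551023 + \frac{1}{-722} = 1551023 - \frac{1}{722} = \frac{1119838605}{722}$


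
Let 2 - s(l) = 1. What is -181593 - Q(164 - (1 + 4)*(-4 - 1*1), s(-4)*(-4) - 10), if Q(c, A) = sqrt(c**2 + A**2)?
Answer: -181593 - 7*sqrt(733) ≈ -1.8178e+5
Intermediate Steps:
s(l) = 1 (s(l) = 2 - 1*1 = 2 - 1 = 1)
Q(c, A) = sqrt(A**2 + c**2)
-181593 - Q(164 - (1 + 4)*(-4 - 1*1), s(-4)*(-4) - 10) = -181593 - sqrt((1*(-4) - 10)**2 + (164 - (1 + 4)*(-4 - 1*1))**2) = -181593 - sqrt((-4 - 10)**2 + (164 - 5*(-4 - 1))**2) = -181593 - sqrt((-14)**2 + (164 - 5*(-5))**2) = -181593 - sqrt(196 + (164 - 1*(-25))**2) = -181593 - sqrt(196 + (164 + 25)**2) = -181593 - sqrt(196 + 189**2) = -181593 - sqrt(196 + 35721) = -181593 - sqrt(35917) = -181593 - 7*sqrt(733)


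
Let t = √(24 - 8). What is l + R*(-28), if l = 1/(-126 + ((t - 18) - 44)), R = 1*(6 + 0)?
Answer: -30913/184 ≈ -168.01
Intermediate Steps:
R = 6 (R = 1*6 = 6)
t = 4 (t = √16 = 4)
l = -1/184 (l = 1/(-126 + ((4 - 18) - 44)) = 1/(-126 + (-14 - 44)) = 1/(-126 - 58) = 1/(-184) = -1/184 ≈ -0.0054348)
l + R*(-28) = -1/184 + 6*(-28) = -1/184 - 168 = -30913/184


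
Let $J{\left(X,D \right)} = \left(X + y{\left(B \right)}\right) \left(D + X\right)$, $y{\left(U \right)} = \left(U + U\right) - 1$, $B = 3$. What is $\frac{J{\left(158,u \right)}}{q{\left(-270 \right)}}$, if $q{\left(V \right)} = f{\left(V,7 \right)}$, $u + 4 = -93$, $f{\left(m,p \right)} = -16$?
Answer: $- \frac{9943}{16} \approx -621.44$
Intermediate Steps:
$y{\left(U \right)} = -1 + 2 U$ ($y{\left(U \right)} = 2 U - 1 = -1 + 2 U$)
$u = -97$ ($u = -4 - 93 = -97$)
$q{\left(V \right)} = -16$
$J{\left(X,D \right)} = \left(5 + X\right) \left(D + X\right)$ ($J{\left(X,D \right)} = \left(X + \left(-1 + 2 \cdot 3\right)\right) \left(D + X\right) = \left(X + \left(-1 + 6\right)\right) \left(D + X\right) = \left(X + 5\right) \left(D + X\right) = \left(5 + X\right) \left(D + X\right)$)
$\frac{J{\left(158,u \right)}}{q{\left(-270 \right)}} = \frac{158^{2} + 5 \left(-97\right) + 5 \cdot 158 - 15326}{-16} = \left(24964 - 485 + 790 - 15326\right) \left(- \frac{1}{16}\right) = 9943 \left(- \frac{1}{16}\right) = - \frac{9943}{16}$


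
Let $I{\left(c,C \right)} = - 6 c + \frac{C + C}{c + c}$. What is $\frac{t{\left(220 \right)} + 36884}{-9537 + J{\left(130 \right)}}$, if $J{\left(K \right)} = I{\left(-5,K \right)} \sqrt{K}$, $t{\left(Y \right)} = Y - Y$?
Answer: $- \frac{351762708}{90952289} - \frac{147536 \sqrt{130}}{90952289} \approx -3.886$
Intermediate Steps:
$t{\left(Y \right)} = 0$
$I{\left(c,C \right)} = - 6 c + \frac{C}{c}$ ($I{\left(c,C \right)} = - 6 c + \frac{2 C}{2 c} = - 6 c + 2 C \frac{1}{2 c} = - 6 c + \frac{C}{c}$)
$J{\left(K \right)} = \sqrt{K} \left(30 - \frac{K}{5}\right)$ ($J{\left(K \right)} = \left(\left(-6\right) \left(-5\right) + \frac{K}{-5}\right) \sqrt{K} = \left(30 + K \left(- \frac{1}{5}\right)\right) \sqrt{K} = \left(30 - \frac{K}{5}\right) \sqrt{K} = \sqrt{K} \left(30 - \frac{K}{5}\right)$)
$\frac{t{\left(220 \right)} + 36884}{-9537 + J{\left(130 \right)}} = \frac{0 + 36884}{-9537 + \frac{\sqrt{130} \left(150 - 130\right)}{5}} = \frac{36884}{-9537 + \frac{\sqrt{130} \left(150 - 130\right)}{5}} = \frac{36884}{-9537 + \frac{1}{5} \sqrt{130} \cdot 20} = \frac{36884}{-9537 + 4 \sqrt{130}}$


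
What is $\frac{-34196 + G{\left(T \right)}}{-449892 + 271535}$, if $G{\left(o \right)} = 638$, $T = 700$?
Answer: $\frac{33558}{178357} \approx 0.18815$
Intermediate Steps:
$\frac{-34196 + G{\left(T \right)}}{-449892 + 271535} = \frac{-34196 + 638}{-449892 + 271535} = - \frac{33558}{-178357} = \left(-33558\right) \left(- \frac{1}{178357}\right) = \frac{33558}{178357}$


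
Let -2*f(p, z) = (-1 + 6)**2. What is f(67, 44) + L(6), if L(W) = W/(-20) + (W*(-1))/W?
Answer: -69/5 ≈ -13.800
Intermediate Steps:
L(W) = -1 - W/20 (L(W) = W*(-1/20) + (-W)/W = -W/20 - 1 = -1 - W/20)
f(p, z) = -25/2 (f(p, z) = -(-1 + 6)**2/2 = -1/2*5**2 = -1/2*25 = -25/2)
f(67, 44) + L(6) = -25/2 + (-1 - 1/20*6) = -25/2 + (-1 - 3/10) = -25/2 - 13/10 = -69/5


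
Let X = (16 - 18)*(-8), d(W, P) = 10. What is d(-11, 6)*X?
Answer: 160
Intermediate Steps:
X = 16 (X = -2*(-8) = 16)
d(-11, 6)*X = 10*16 = 160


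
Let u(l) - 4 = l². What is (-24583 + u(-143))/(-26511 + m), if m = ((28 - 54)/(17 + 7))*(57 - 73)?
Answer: 12390/79481 ≈ 0.15589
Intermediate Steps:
m = 52/3 (m = -26/24*(-16) = -26*1/24*(-16) = -13/12*(-16) = 52/3 ≈ 17.333)
u(l) = 4 + l²
(-24583 + u(-143))/(-26511 + m) = (-24583 + (4 + (-143)²))/(-26511 + 52/3) = (-24583 + (4 + 20449))/(-79481/3) = (-24583 + 20453)*(-3/79481) = -4130*(-3/79481) = 12390/79481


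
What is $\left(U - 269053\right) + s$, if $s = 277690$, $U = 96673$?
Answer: $105310$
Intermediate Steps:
$\left(U - 269053\right) + s = \left(96673 - 269053\right) + 277690 = -172380 + 277690 = 105310$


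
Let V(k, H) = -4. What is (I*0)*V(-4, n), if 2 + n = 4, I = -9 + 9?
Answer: 0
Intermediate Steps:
I = 0
n = 2 (n = -2 + 4 = 2)
(I*0)*V(-4, n) = (0*0)*(-4) = 0*(-4) = 0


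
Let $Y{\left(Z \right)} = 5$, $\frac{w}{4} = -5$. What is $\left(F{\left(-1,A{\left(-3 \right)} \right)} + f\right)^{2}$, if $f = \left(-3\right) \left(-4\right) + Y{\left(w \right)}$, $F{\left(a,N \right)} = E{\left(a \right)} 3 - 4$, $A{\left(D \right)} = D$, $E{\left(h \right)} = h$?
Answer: $100$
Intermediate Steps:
$w = -20$ ($w = 4 \left(-5\right) = -20$)
$F{\left(a,N \right)} = -4 + 3 a$ ($F{\left(a,N \right)} = a 3 - 4 = 3 a - 4 = -4 + 3 a$)
$f = 17$ ($f = \left(-3\right) \left(-4\right) + 5 = 12 + 5 = 17$)
$\left(F{\left(-1,A{\left(-3 \right)} \right)} + f\right)^{2} = \left(\left(-4 + 3 \left(-1\right)\right) + 17\right)^{2} = \left(\left(-4 - 3\right) + 17\right)^{2} = \left(-7 + 17\right)^{2} = 10^{2} = 100$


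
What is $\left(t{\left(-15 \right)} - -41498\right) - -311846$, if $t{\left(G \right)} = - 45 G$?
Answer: $354019$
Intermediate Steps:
$\left(t{\left(-15 \right)} - -41498\right) - -311846 = \left(\left(-45\right) \left(-15\right) - -41498\right) - -311846 = \left(675 + 41498\right) + 311846 = 42173 + 311846 = 354019$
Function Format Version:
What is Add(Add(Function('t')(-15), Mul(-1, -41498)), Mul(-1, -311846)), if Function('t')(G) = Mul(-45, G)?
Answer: 354019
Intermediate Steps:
Add(Add(Function('t')(-15), Mul(-1, -41498)), Mul(-1, -311846)) = Add(Add(Mul(-45, -15), Mul(-1, -41498)), Mul(-1, -311846)) = Add(Add(675, 41498), 311846) = Add(42173, 311846) = 354019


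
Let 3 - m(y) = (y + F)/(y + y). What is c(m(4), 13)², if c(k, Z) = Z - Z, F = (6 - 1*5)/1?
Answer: 0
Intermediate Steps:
F = 1 (F = (6 - 5)*1 = 1*1 = 1)
m(y) = 3 - (1 + y)/(2*y) (m(y) = 3 - (y + 1)/(y + y) = 3 - (1 + y)/(2*y))
c(k, Z) = 0
c(m(4), 13)² = 0² = 0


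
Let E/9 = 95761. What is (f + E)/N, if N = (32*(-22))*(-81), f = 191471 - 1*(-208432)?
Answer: 52573/2376 ≈ 22.127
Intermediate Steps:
E = 861849 (E = 9*95761 = 861849)
f = 399903 (f = 191471 + 208432 = 399903)
N = 57024 (N = -704*(-81) = 57024)
(f + E)/N = (399903 + 861849)/57024 = 1261752*(1/57024) = 52573/2376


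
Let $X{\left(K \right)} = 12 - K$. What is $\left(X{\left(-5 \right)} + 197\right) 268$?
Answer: $57352$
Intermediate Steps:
$\left(X{\left(-5 \right)} + 197\right) 268 = \left(\left(12 - -5\right) + 197\right) 268 = \left(\left(12 + 5\right) + 197\right) 268 = \left(17 + 197\right) 268 = 214 \cdot 268 = 57352$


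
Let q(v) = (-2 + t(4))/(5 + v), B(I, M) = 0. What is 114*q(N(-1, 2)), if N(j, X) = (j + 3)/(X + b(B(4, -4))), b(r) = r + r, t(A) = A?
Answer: 38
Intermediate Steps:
b(r) = 2*r
N(j, X) = (3 + j)/X (N(j, X) = (j + 3)/(X + 2*0) = (3 + j)/(X + 0) = (3 + j)/X)
q(v) = 2/(5 + v) (q(v) = (-2 + 4)/(5 + v) = 2/(5 + v))
114*q(N(-1, 2)) = 114*(2/(5 + (3 - 1)/2)) = 114*(2/(5 + (1/2)*2)) = 114*(2/(5 + 1)) = 114*(2/6) = 114*(2*(1/6)) = 114*(1/3) = 38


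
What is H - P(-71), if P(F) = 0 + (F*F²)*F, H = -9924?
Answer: -25421605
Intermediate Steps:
P(F) = F⁴ (P(F) = 0 + F³*F = 0 + F⁴ = F⁴)
H - P(-71) = -9924 - 1*(-71)⁴ = -9924 - 1*25411681 = -9924 - 25411681 = -25421605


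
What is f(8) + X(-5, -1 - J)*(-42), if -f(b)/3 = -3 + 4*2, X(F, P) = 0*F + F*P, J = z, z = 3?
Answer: -855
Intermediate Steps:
J = 3
X(F, P) = F*P (X(F, P) = 0 + F*P = F*P)
f(b) = -15 (f(b) = -3*(-3 + 4*2) = -3*(-3 + 8) = -3*5 = -15)
f(8) + X(-5, -1 - J)*(-42) = -15 - 5*(-1 - 1*3)*(-42) = -15 - 5*(-1 - 3)*(-42) = -15 - 5*(-4)*(-42) = -15 + 20*(-42) = -15 - 840 = -855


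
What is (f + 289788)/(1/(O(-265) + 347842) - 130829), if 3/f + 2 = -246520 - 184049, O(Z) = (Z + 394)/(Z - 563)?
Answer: -4285823363931879/1934897183047621 ≈ -2.2150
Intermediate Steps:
O(Z) = (394 + Z)/(-563 + Z)
f = -3/430571 (f = 3/(-2 + (-246520 - 184049)) = 3/(-2 - 430569) = 3/(-430571) = 3*(-1/430571) = -3/430571 ≈ -6.9675e-6)
(f + 289788)/(1/(O(-265) + 347842) - 130829) = (-3/430571 + 289788)/(1/((394 - 265)/(-563 - 265) + 347842) - 130829) = 124774308945/(430571*(1/(129/(-828) + 347842) - 130829)) = 124774308945/(430571*(1/(-1/828*129 + 347842) - 130829)) = 124774308945/(430571*(1/(-43/276 + 347842) - 130829)) = 124774308945/(430571*(1/(96004349/276) - 130829)) = 124774308945/(430571*(276/96004349 - 130829)) = 124774308945/(430571*(-12560152975045/96004349)) = (124774308945/430571)*(-96004349/12560152975045) = -4285823363931879/1934897183047621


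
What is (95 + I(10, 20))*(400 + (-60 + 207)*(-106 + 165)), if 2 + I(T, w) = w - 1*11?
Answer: 925446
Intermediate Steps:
I(T, w) = -13 + w (I(T, w) = -2 + (w - 1*11) = -2 + (w - 11) = -2 + (-11 + w) = -13 + w)
(95 + I(10, 20))*(400 + (-60 + 207)*(-106 + 165)) = (95 + (-13 + 20))*(400 + (-60 + 207)*(-106 + 165)) = (95 + 7)*(400 + 147*59) = 102*(400 + 8673) = 102*9073 = 925446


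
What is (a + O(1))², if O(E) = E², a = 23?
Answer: 576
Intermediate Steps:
(a + O(1))² = (23 + 1²)² = (23 + 1)² = 24² = 576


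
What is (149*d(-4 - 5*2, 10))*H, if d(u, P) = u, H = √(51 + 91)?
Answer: -2086*√142 ≈ -24858.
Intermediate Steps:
H = √142 ≈ 11.916
(149*d(-4 - 5*2, 10))*H = (149*(-4 - 5*2))*√142 = (149*(-4 - 10))*√142 = (149*(-14))*√142 = -2086*√142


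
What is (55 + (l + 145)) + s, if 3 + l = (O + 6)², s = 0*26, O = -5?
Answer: 198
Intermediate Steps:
s = 0
l = -2 (l = -3 + (-5 + 6)² = -3 + 1² = -3 + 1 = -2)
(55 + (l + 145)) + s = (55 + (-2 + 145)) + 0 = (55 + 143) + 0 = 198 + 0 = 198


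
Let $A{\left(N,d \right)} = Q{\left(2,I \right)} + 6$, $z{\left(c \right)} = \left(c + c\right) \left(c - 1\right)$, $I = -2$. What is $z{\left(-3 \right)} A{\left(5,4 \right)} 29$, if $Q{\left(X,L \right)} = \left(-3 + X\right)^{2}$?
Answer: $4872$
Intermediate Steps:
$z{\left(c \right)} = 2 c \left(-1 + c\right)$
$A{\left(N,d \right)} = 7$ ($A{\left(N,d \right)} = \left(-3 + 2\right)^{2} + 6 = \left(-1\right)^{2} + 6 = 1 + 6 = 7$)
$z{\left(-3 \right)} A{\left(5,4 \right)} 29 = 2 \left(-3\right) \left(-1 - 3\right) 7 \cdot 29 = 2 \left(-3\right) \left(-4\right) 7 \cdot 29 = 24 \cdot 7 \cdot 29 = 168 \cdot 29 = 4872$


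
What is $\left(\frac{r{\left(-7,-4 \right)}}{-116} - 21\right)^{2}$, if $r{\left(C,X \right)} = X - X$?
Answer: $441$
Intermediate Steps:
$r{\left(C,X \right)} = 0$
$\left(\frac{r{\left(-7,-4 \right)}}{-116} - 21\right)^{2} = \left(\frac{0}{-116} - 21\right)^{2} = \left(0 \left(- \frac{1}{116}\right) - 21\right)^{2} = \left(0 - 21\right)^{2} = \left(-21\right)^{2} = 441$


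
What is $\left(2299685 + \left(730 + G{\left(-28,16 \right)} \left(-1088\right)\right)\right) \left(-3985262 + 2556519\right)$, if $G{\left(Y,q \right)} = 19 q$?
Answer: $-2814142223609$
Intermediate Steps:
$\left(2299685 + \left(730 + G{\left(-28,16 \right)} \left(-1088\right)\right)\right) \left(-3985262 + 2556519\right) = \left(2299685 + \left(730 + 19 \cdot 16 \left(-1088\right)\right)\right) \left(-3985262 + 2556519\right) = \left(2299685 + \left(730 + 304 \left(-1088\right)\right)\right) \left(-1428743\right) = \left(2299685 + \left(730 - 330752\right)\right) \left(-1428743\right) = \left(2299685 - 330022\right) \left(-1428743\right) = 1969663 \left(-1428743\right) = -2814142223609$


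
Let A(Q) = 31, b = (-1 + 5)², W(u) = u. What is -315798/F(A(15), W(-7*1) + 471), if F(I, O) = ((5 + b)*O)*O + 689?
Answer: -315798/4521905 ≈ -0.069837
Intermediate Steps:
b = 16 (b = 4² = 16)
F(I, O) = 689 + 21*O² (F(I, O) = ((5 + 16)*O)*O + 689 = (21*O)*O + 689 = 21*O² + 689 = 689 + 21*O²)
-315798/F(A(15), W(-7*1) + 471) = -315798/(689 + 21*(-7*1 + 471)²) = -315798/(689 + 21*(-7 + 471)²) = -315798/(689 + 21*464²) = -315798/(689 + 21*215296) = -315798/(689 + 4521216) = -315798/4521905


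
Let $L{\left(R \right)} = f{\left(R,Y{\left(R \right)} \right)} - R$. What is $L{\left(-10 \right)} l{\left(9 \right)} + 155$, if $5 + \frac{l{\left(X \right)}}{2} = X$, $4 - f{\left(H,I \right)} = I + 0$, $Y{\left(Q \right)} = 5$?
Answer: $227$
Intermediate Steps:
$f{\left(H,I \right)} = 4 - I$ ($f{\left(H,I \right)} = 4 - \left(I + 0\right) = 4 - I$)
$l{\left(X \right)} = -10 + 2 X$
$L{\left(R \right)} = -1 - R$ ($L{\left(R \right)} = \left(4 - 5\right) - R = -1 - R$)
$L{\left(-10 \right)} l{\left(9 \right)} + 155 = \left(-1 - -10\right) \left(-10 + 2 \cdot 9\right) + 155 = \left(-1 + 10\right) \left(-10 + 18\right) + 155 = 9 \cdot 8 + 155 = 72 + 155 = 227$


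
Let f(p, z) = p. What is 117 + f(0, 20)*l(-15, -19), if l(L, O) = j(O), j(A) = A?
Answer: 117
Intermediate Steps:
l(L, O) = O
117 + f(0, 20)*l(-15, -19) = 117 + 0*(-19) = 117 + 0 = 117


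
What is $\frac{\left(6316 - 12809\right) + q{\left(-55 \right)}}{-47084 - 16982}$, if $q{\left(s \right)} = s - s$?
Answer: $\frac{6493}{64066} \approx 0.10135$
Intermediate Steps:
$q{\left(s \right)} = 0$
$\frac{\left(6316 - 12809\right) + q{\left(-55 \right)}}{-47084 - 16982} = \frac{\left(6316 - 12809\right) + 0}{-47084 - 16982} = \frac{-6493 + 0}{-64066} = \left(-6493\right) \left(- \frac{1}{64066}\right) = \frac{6493}{64066}$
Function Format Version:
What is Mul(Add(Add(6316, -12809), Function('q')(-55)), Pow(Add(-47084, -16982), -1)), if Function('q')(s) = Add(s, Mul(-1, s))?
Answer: Rational(6493, 64066) ≈ 0.10135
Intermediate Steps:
Function('q')(s) = 0
Mul(Add(Add(6316, -12809), Function('q')(-55)), Pow(Add(-47084, -16982), -1)) = Mul(Add(Add(6316, -12809), 0), Pow(Add(-47084, -16982), -1)) = Mul(Add(-6493, 0), Pow(-64066, -1)) = Mul(-6493, Rational(-1, 64066)) = Rational(6493, 64066)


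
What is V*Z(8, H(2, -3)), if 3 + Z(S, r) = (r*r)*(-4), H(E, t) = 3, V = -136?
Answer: 5304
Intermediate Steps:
Z(S, r) = -3 - 4*r**2 (Z(S, r) = -3 + (r*r)*(-4) = -3 + r**2*(-4) = -3 - 4*r**2)
V*Z(8, H(2, -3)) = -136*(-3 - 4*3**2) = -136*(-3 - 4*9) = -136*(-3 - 36) = -136*(-39) = 5304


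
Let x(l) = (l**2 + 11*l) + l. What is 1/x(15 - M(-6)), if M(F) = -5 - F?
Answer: 1/364 ≈ 0.0027473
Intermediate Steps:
x(l) = l**2 + 12*l
1/x(15 - M(-6)) = 1/((15 - (-5 - 1*(-6)))*(12 + (15 - (-5 - 1*(-6))))) = 1/((15 - (-5 + 6))*(12 + (15 - (-5 + 6)))) = 1/((15 - 1*1)*(12 + (15 - 1*1))) = 1/((15 - 1)*(12 + (15 - 1))) = 1/(14*(12 + 14)) = 1/(14*26) = 1/364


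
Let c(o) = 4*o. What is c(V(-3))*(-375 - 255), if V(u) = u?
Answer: 7560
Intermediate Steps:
c(V(-3))*(-375 - 255) = (4*(-3))*(-375 - 255) = -12*(-630) = 7560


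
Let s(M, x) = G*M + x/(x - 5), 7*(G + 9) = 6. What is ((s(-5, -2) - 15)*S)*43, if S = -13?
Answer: -14534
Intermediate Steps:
G = -57/7 (G = -9 + (⅐)*6 = -9 + 6/7 = -57/7 ≈ -8.1429)
s(M, x) = -57*M/7 + x/(-5 + x) (s(M, x) = -57*M/7 + x/(x - 5) = -57*M/7 + x/(-5 + x))
((s(-5, -2) - 15)*S)*43 = (((7*(-2) + 285*(-5) - 57*(-5)*(-2))/(7*(-5 - 2)) - 15)*(-13))*43 = (((⅐)*(-14 - 1425 - 570)/(-7) - 15)*(-13))*43 = (((⅐)*(-⅐)*(-2009) - 15)*(-13))*43 = ((41 - 15)*(-13))*43 = (26*(-13))*43 = -338*43 = -14534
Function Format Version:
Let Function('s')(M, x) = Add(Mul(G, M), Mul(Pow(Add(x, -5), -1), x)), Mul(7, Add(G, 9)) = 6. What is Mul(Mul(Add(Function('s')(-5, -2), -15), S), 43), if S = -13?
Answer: -14534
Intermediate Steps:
G = Rational(-57, 7) (G = Add(-9, Mul(Rational(1, 7), 6)) = Add(-9, Rational(6, 7)) = Rational(-57, 7) ≈ -8.1429)
Function('s')(M, x) = Add(Mul(Rational(-57, 7), M), Mul(x, Pow(Add(-5, x), -1))) (Function('s')(M, x) = Add(Mul(Rational(-57, 7), M), Mul(Pow(Add(x, -5), -1), x)) = Add(Mul(Rational(-57, 7), M), Mul(Pow(Add(-5, x), -1), x)) = Add(Mul(Rational(-57, 7), M), Mul(x, Pow(Add(-5, x), -1))))
Mul(Mul(Add(Function('s')(-5, -2), -15), S), 43) = Mul(Mul(Add(Mul(Rational(1, 7), Pow(Add(-5, -2), -1), Add(Mul(7, -2), Mul(285, -5), Mul(-57, -5, -2))), -15), -13), 43) = Mul(Mul(Add(Mul(Rational(1, 7), Pow(-7, -1), Add(-14, -1425, -570)), -15), -13), 43) = Mul(Mul(Add(Mul(Rational(1, 7), Rational(-1, 7), -2009), -15), -13), 43) = Mul(Mul(Add(41, -15), -13), 43) = Mul(Mul(26, -13), 43) = Mul(-338, 43) = -14534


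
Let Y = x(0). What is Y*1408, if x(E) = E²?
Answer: 0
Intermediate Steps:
Y = 0 (Y = 0² = 0)
Y*1408 = 0*1408 = 0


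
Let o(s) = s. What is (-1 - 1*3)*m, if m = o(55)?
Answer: -220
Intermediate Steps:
m = 55
(-1 - 1*3)*m = (-1 - 1*3)*55 = (-1 - 3)*55 = -4*55 = -220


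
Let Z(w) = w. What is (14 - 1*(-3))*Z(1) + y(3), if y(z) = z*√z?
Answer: 17 + 3*√3 ≈ 22.196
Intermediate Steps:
y(z) = z^(3/2)
(14 - 1*(-3))*Z(1) + y(3) = (14 - 1*(-3))*1 + 3^(3/2) = (14 + 3)*1 + 3*√3 = 17*1 + 3*√3 = 17 + 3*√3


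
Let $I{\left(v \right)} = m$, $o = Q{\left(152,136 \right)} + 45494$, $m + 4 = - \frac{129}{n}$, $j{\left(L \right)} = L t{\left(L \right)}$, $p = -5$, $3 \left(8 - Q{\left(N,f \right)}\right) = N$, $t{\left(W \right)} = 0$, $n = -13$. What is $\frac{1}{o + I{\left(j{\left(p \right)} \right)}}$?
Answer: $\frac{39}{1772833} \approx 2.1999 \cdot 10^{-5}$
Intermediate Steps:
$Q{\left(N,f \right)} = 8 - \frac{N}{3}$
$j{\left(L \right)} = 0$ ($j{\left(L \right)} = L 0 = 0$)
$m = \frac{77}{13}$ ($m = -4 - \frac{129}{-13} = -4 - - \frac{129}{13} = -4 + \frac{129}{13} = \frac{77}{13} \approx 5.9231$)
$o = \frac{136354}{3}$ ($o = \left(8 - \frac{152}{3}\right) + 45494 = - \frac{128}{3} + 45494 = \frac{136354}{3} \approx 45451.0$)
$I{\left(v \right)} = \frac{77}{13}$
$\frac{1}{o + I{\left(j{\left(p \right)} \right)}} = \frac{1}{\frac{136354}{3} + \frac{77}{13}} = \frac{1}{\frac{1772833}{39}} = \frac{39}{1772833}$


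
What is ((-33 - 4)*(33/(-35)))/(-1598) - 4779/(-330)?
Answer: 4448109/307615 ≈ 14.460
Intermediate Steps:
((-33 - 4)*(33/(-35)))/(-1598) - 4779/(-330) = -1221*(-1)/35*(-1/1598) - 4779*(-1/330) = -37*(-33/35)*(-1/1598) + 1593/110 = (1221/35)*(-1/1598) + 1593/110 = -1221/55930 + 1593/110 = 4448109/307615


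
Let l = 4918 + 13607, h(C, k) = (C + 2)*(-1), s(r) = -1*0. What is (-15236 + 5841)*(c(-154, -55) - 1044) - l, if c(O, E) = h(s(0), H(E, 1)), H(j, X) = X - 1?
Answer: 9808645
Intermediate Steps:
H(j, X) = -1 + X
s(r) = 0
h(C, k) = -2 - C (h(C, k) = (2 + C)*(-1) = -2 - C)
c(O, E) = -2 (c(O, E) = -2 - 1*0 = -2 + 0 = -2)
l = 18525
(-15236 + 5841)*(c(-154, -55) - 1044) - l = (-15236 + 5841)*(-2 - 1044) - 1*18525 = -9395*(-1046) - 18525 = 9827170 - 18525 = 9808645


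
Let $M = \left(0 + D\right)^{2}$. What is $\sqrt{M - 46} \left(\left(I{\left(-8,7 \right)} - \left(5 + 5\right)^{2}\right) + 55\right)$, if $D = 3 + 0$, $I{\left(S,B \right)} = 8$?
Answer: $- 37 i \sqrt{37} \approx - 225.06 i$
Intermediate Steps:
$D = 3$
$M = 9$ ($M = \left(0 + 3\right)^{2} = 3^{2} = 9$)
$\sqrt{M - 46} \left(\left(I{\left(-8,7 \right)} - \left(5 + 5\right)^{2}\right) + 55\right) = \sqrt{9 - 46} \left(\left(8 - \left(5 + 5\right)^{2}\right) + 55\right) = \sqrt{-37} \left(\left(8 - 10^{2}\right) + 55\right) = i \sqrt{37} \left(\left(8 - 100\right) + 55\right) = i \sqrt{37} \left(-92 + 55\right) = i \sqrt{37} \left(-37\right) = - 37 i \sqrt{37}$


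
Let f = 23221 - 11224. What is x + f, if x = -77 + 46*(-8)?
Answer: 11552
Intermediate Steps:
f = 11997
x = -445 (x = -77 - 368 = -445)
x + f = -445 + 11997 = 11552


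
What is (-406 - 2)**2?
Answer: 166464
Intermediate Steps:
(-406 - 2)**2 = (-408)**2 = 166464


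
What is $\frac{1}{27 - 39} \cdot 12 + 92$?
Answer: $91$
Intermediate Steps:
$\frac{1}{27 - 39} \cdot 12 + 92 = \frac{1}{-12} \cdot 12 + 92 = \left(- \frac{1}{12}\right) 12 + 92 = -1 + 92 = 91$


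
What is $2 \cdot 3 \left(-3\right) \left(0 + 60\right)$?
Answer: $-1080$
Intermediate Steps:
$2 \cdot 3 \left(-3\right) \left(0 + 60\right) = 6 \left(-3\right) 60 = \left(-18\right) 60 = -1080$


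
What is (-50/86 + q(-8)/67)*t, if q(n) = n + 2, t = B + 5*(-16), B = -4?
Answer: 162372/2881 ≈ 56.360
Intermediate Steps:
t = -84 (t = -4 + 5*(-16) = -4 - 80 = -84)
q(n) = 2 + n
(-50/86 + q(-8)/67)*t = (-50/86 + (2 - 8)/67)*(-84) = (-50*1/86 - 6*1/67)*(-84) = (-25/43 - 6/67)*(-84) = -1933/2881*(-84) = 162372/2881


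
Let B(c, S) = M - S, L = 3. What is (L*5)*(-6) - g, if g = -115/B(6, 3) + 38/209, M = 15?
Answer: -10639/132 ≈ -80.599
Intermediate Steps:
B(c, S) = 15 - S
g = -1241/132 (g = -115/(15 - 1*3) + 38/209 = -115/(15 - 3) + 38*(1/209) = -115/12 + 2/11 = -1241/132 ≈ -9.4015)
(L*5)*(-6) - g = (3*5)*(-6) - 1*(-1241/132) = 15*(-6) + 1241/132 = -90 + 1241/132 = -10639/132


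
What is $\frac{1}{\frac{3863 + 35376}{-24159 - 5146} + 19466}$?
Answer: $\frac{29305}{570411891} \approx 5.1375 \cdot 10^{-5}$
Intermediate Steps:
$\frac{1}{\frac{3863 + 35376}{-24159 - 5146} + 19466} = \frac{1}{\frac{39239}{-24159 + \left(5535 - 10681\right)} + 19466} = \frac{1}{\frac{39239}{-24159 - 5146} + 19466} = \frac{1}{\frac{39239}{-29305} + 19466} = \frac{1}{39239 \left(- \frac{1}{29305}\right) + 19466} = \frac{1}{- \frac{39239}{29305} + 19466} = \frac{1}{\frac{570411891}{29305}} = \frac{29305}{570411891}$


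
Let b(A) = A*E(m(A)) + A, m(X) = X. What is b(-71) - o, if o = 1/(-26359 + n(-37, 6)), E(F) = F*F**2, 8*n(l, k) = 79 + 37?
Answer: 1338912319292/52689 ≈ 2.5412e+7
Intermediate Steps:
n(l, k) = 29/2 (n(l, k) = (79 + 37)/8 = (1/8)*116 = 29/2)
E(F) = F**3
o = -2/52689 (o = 1/(-26359 + 29/2) = 1/(-52689/2) = -2/52689 ≈ -3.7959e-5)
b(A) = A + A**4 (b(A) = A*A**3 + A = A**4 + A = A + A**4)
b(-71) - o = (-71 + (-71)**4) - 1*(-2/52689) = (-71 + 25411681) + 2/52689 = 25411610 + 2/52689 = 1338912319292/52689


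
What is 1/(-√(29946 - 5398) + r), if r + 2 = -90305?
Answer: -4753/429227879 + 2*√17/429227879 ≈ -1.1054e-5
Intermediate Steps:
r = -90307 (r = -2 - 90305 = -90307)
1/(-√(29946 - 5398) + r) = 1/(-√(29946 - 5398) - 90307) = 1/(-√24548 - 90307) = 1/(-38*√17 - 90307) = 1/(-90307 - 38*√17)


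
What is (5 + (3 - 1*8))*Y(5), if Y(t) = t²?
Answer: 0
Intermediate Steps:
(5 + (3 - 1*8))*Y(5) = (5 + (3 - 1*8))*5² = (5 + (3 - 8))*25 = (5 - 5)*25 = 0*25 = 0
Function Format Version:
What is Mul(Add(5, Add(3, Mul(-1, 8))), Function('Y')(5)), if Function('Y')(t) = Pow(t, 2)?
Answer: 0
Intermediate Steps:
Mul(Add(5, Add(3, Mul(-1, 8))), Function('Y')(5)) = Mul(Add(5, Add(3, Mul(-1, 8))), Pow(5, 2)) = Mul(Add(5, Add(3, -8)), 25) = Mul(Add(5, -5), 25) = Mul(0, 25) = 0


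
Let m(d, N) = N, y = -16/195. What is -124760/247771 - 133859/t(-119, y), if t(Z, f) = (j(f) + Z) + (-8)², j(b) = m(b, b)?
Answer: 6466103719195/2661308311 ≈ 2429.7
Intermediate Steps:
y = -16/195 (y = -16*1/195 = -16/195 ≈ -0.082051)
j(b) = b
t(Z, f) = 64 + Z + f (t(Z, f) = (f + Z) + (-8)² = (Z + f) + 64 = 64 + Z + f)
-124760/247771 - 133859/t(-119, y) = -124760/247771 - 133859/(64 - 119 - 16/195) = -124760*1/247771 - 133859/(-10741/195) = -124760/247771 - 133859*(-195/10741) = -124760/247771 + 26102505/10741 = 6466103719195/2661308311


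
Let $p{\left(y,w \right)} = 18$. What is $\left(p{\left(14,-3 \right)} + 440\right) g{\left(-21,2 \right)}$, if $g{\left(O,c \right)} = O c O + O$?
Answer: $394338$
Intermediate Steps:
$g{\left(O,c \right)} = O + c O^{2}$ ($g{\left(O,c \right)} = c O^{2} + O = O + c O^{2}$)
$\left(p{\left(14,-3 \right)} + 440\right) g{\left(-21,2 \right)} = \left(18 + 440\right) \left(- 21 \left(1 - 42\right)\right) = 458 \left(- 21 \left(1 - 42\right)\right) = 458 \left(\left(-21\right) \left(-41\right)\right) = 458 \cdot 861 = 394338$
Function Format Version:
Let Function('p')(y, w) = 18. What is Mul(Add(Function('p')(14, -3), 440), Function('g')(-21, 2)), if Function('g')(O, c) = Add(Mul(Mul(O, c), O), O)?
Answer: 394338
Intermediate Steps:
Function('g')(O, c) = Add(O, Mul(c, Pow(O, 2))) (Function('g')(O, c) = Add(Mul(c, Pow(O, 2)), O) = Add(O, Mul(c, Pow(O, 2))))
Mul(Add(Function('p')(14, -3), 440), Function('g')(-21, 2)) = Mul(Add(18, 440), Mul(-21, Add(1, Mul(-21, 2)))) = Mul(458, Mul(-21, Add(1, -42))) = Mul(458, Mul(-21, -41)) = Mul(458, 861) = 394338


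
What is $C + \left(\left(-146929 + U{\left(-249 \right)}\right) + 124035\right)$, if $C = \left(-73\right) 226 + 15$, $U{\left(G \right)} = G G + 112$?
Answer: $22736$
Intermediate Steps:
$U{\left(G \right)} = 112 + G^{2}$ ($U{\left(G \right)} = G^{2} + 112 = 112 + G^{2}$)
$C = -16483$ ($C = -16498 + 15 = -16483$)
$C + \left(\left(-146929 + U{\left(-249 \right)}\right) + 124035\right) = -16483 + \left(\left(-146929 + \left(112 + \left(-249\right)^{2}\right)\right) + 124035\right) = -16483 + \left(\left(-146929 + \left(112 + 62001\right)\right) + 124035\right) = -16483 + \left(\left(-146929 + 62113\right) + 124035\right) = -16483 + \left(-84816 + 124035\right) = -16483 + 39219 = 22736$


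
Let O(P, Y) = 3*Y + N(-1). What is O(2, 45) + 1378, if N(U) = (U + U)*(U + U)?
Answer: 1517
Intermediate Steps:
N(U) = 4*U² (N(U) = (2*U)*(2*U) = 4*U²)
O(P, Y) = 4 + 3*Y (O(P, Y) = 3*Y + 4*(-1)² = 3*Y + 4*1 = 3*Y + 4 = 4 + 3*Y)
O(2, 45) + 1378 = (4 + 3*45) + 1378 = (4 + 135) + 1378 = 139 + 1378 = 1517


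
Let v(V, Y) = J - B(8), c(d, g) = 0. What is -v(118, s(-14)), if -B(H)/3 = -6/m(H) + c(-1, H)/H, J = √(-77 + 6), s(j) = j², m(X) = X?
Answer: 9/4 - I*√71 ≈ 2.25 - 8.4261*I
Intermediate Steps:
J = I*√71 (J = √(-71) = I*√71 ≈ 8.4261*I)
B(H) = 18/H (B(H) = -3*(-6/H + 0/H) = -3*(-6/H + 0) = -(-18)/H = 18/H)
v(V, Y) = -9/4 + I*√71 (v(V, Y) = I*√71 - 18/8 = I*√71 - 1*9/4 = I*√71 - 9/4 = -9/4 + I*√71)
-v(118, s(-14)) = -(-9/4 + I*√71) = 9/4 - I*√71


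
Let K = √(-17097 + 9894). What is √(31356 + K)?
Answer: √(31356 + 49*I*√3) ≈ 177.08 + 0.24*I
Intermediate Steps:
K = 49*I*√3 (K = √(-7203) = 49*I*√3 ≈ 84.87*I)
√(31356 + K) = √(31356 + 49*I*√3)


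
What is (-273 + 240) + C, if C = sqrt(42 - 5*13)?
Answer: -33 + I*sqrt(23) ≈ -33.0 + 4.7958*I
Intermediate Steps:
C = I*sqrt(23) (C = sqrt(42 - 65) = sqrt(-23) = I*sqrt(23) ≈ 4.7958*I)
(-273 + 240) + C = (-273 + 240) + I*sqrt(23) = -33 + I*sqrt(23)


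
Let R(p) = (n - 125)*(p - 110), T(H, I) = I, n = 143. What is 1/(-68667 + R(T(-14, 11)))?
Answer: -1/70449 ≈ -1.4195e-5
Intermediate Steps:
R(p) = -1980 + 18*p (R(p) = (143 - 125)*(p - 110) = 18*(-110 + p) = -1980 + 18*p)
1/(-68667 + R(T(-14, 11))) = 1/(-68667 + (-1980 + 18*11)) = 1/(-68667 + (-1980 + 198)) = 1/(-68667 - 1782) = 1/(-70449) = -1/70449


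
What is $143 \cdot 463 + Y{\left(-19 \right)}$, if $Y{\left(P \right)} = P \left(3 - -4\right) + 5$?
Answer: $66081$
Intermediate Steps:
$Y{\left(P \right)} = 5 + 7 P$ ($Y{\left(P \right)} = P \left(3 + 4\right) + 5 = P 7 + 5 = 7 P + 5 = 5 + 7 P$)
$143 \cdot 463 + Y{\left(-19 \right)} = 143 \cdot 463 + \left(5 + 7 \left(-19\right)\right) = 66209 + \left(5 - 133\right) = 66209 - 128 = 66081$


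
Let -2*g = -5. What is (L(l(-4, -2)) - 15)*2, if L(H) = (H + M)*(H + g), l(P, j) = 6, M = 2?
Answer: 106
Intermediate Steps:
g = 5/2 (g = -½*(-5) = 5/2 ≈ 2.5000)
L(H) = (2 + H)*(5/2 + H) (L(H) = (H + 2)*(H + 5/2) = (2 + H)*(5/2 + H))
(L(l(-4, -2)) - 15)*2 = ((5 + 6² + (9/2)*6) - 15)*2 = ((5 + 36 + 27) - 15)*2 = (68 - 15)*2 = 53*2 = 106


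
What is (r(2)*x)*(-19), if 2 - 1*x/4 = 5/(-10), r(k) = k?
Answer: -380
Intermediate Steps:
x = 10 (x = 8 - 20/(-10) = 8 - 20*(-1)/10 = 8 - 4*(-1/2) = 8 + 2 = 10)
(r(2)*x)*(-19) = (2*10)*(-19) = 20*(-19) = -380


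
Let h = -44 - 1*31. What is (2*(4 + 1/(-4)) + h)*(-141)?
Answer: 19035/2 ≈ 9517.5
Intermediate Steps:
h = -75 (h = -44 - 31 = -75)
(2*(4 + 1/(-4)) + h)*(-141) = (2*(4 + 1/(-4)) - 75)*(-141) = (2*(4 - ¼) - 75)*(-141) = (2*(15/4) - 75)*(-141) = (15/2 - 75)*(-141) = -135/2*(-141) = 19035/2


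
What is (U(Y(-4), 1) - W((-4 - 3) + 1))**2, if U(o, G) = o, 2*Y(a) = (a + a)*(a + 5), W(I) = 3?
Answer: 49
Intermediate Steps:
Y(a) = a*(5 + a) (Y(a) = ((a + a)*(a + 5))/2 = ((2*a)*(5 + a))/2 = (2*a*(5 + a))/2 = a*(5 + a))
(U(Y(-4), 1) - W((-4 - 3) + 1))**2 = (-4*(5 - 4) - 1*3)**2 = (-4*1 - 3)**2 = (-4 - 3)**2 = (-7)**2 = 49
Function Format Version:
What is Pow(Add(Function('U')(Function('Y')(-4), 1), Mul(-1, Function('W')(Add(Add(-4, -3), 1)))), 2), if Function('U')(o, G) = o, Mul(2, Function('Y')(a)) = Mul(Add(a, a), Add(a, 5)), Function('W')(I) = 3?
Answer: 49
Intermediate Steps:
Function('Y')(a) = Mul(a, Add(5, a)) (Function('Y')(a) = Mul(Rational(1, 2), Mul(Add(a, a), Add(a, 5))) = Mul(Rational(1, 2), Mul(Mul(2, a), Add(5, a))) = Mul(Rational(1, 2), Mul(2, a, Add(5, a))) = Mul(a, Add(5, a)))
Pow(Add(Function('U')(Function('Y')(-4), 1), Mul(-1, Function('W')(Add(Add(-4, -3), 1)))), 2) = Pow(Add(Mul(-4, Add(5, -4)), Mul(-1, 3)), 2) = Pow(Add(Mul(-4, 1), -3), 2) = Pow(Add(-4, -3), 2) = Pow(-7, 2) = 49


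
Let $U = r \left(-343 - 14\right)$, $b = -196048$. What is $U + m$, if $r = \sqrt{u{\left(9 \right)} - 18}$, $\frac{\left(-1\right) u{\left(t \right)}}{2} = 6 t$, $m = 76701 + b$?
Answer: $-119347 - 1071 i \sqrt{14} \approx -1.1935 \cdot 10^{5} - 4007.3 i$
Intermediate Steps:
$m = -119347$ ($m = 76701 - 196048 = -119347$)
$u{\left(t \right)} = - 12 t$ ($u{\left(t \right)} = - 2 \cdot 6 t = - 12 t$)
$r = 3 i \sqrt{14}$ ($r = \sqrt{\left(-12\right) 9 - 18} = \sqrt{-108 - 18} = \sqrt{-126} = 3 i \sqrt{14} \approx 11.225 i$)
$U = - 1071 i \sqrt{14}$ ($U = 3 i \sqrt{14} \left(-343 - 14\right) = 3 i \sqrt{14} \left(-357\right) = - 1071 i \sqrt{14} \approx - 4007.3 i$)
$U + m = - 1071 i \sqrt{14} - 119347 = -119347 - 1071 i \sqrt{14}$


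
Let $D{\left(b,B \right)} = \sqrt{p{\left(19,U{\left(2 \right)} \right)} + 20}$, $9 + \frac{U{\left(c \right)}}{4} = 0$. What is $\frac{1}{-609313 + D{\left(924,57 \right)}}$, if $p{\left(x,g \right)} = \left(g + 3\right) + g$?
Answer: $- \frac{609313}{371262332018} - \frac{7 i}{371262332018} \approx -1.6412 \cdot 10^{-6} - 1.8855 \cdot 10^{-11} i$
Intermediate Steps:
$U{\left(c \right)} = -36$ ($U{\left(c \right)} = -36 + 4 \cdot 0 = -36 + 0 = -36$)
$p{\left(x,g \right)} = 3 + 2 g$ ($p{\left(x,g \right)} = \left(3 + g\right) + g = 3 + 2 g$)
$D{\left(b,B \right)} = 7 i$ ($D{\left(b,B \right)} = \sqrt{\left(3 + 2 \left(-36\right)\right) + 20} = \sqrt{\left(3 - 72\right) + 20} = \sqrt{-69 + 20} = \sqrt{-49} = 7 i$)
$\frac{1}{-609313 + D{\left(924,57 \right)}} = \frac{1}{-609313 + 7 i} = \frac{-609313 - 7 i}{371262332018}$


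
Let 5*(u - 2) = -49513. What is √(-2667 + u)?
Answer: 3*I*√34910/5 ≈ 112.11*I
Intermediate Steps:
u = -49503/5 (u = 2 + (⅕)*(-49513) = 2 - 49513/5 = -49503/5 ≈ -9900.6)
√(-2667 + u) = √(-2667 - 49503/5) = √(-62838/5) = 3*I*√34910/5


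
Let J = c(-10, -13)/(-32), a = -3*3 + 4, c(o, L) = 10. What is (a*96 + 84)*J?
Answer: 495/4 ≈ 123.75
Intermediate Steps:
a = -5 (a = -9 + 4 = -5)
J = -5/16 (J = 10/(-32) = 10*(-1/32) = -5/16 ≈ -0.31250)
(a*96 + 84)*J = (-5*96 + 84)*(-5/16) = (-480 + 84)*(-5/16) = -396*(-5/16) = 495/4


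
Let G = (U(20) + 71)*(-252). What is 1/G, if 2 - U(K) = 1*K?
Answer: -1/13356 ≈ -7.4873e-5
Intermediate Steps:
U(K) = 2 - K
G = -13356 (G = ((2 - 1*20) + 71)*(-252) = ((2 - 20) + 71)*(-252) = (-18 + 71)*(-252) = 53*(-252) = -13356)
1/G = 1/(-13356) = -1/13356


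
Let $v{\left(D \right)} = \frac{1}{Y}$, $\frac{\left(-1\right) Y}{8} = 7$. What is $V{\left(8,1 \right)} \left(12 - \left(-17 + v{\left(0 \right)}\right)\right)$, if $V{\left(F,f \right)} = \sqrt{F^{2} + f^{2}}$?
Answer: $\frac{1625 \sqrt{65}}{56} \approx 233.95$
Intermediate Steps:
$Y = -56$ ($Y = \left(-8\right) 7 = -56$)
$v{\left(D \right)} = - \frac{1}{56}$ ($v{\left(D \right)} = \frac{1}{-56} = - \frac{1}{56}$)
$V{\left(8,1 \right)} \left(12 - \left(-17 + v{\left(0 \right)}\right)\right) = \sqrt{8^{2} + 1^{2}} \left(12 + \left(17 - - \frac{1}{56}\right)\right) = \sqrt{64 + 1} \left(12 + \left(17 + \frac{1}{56}\right)\right) = \sqrt{65} \left(12 + \frac{953}{56}\right) = \sqrt{65} \cdot \frac{1625}{56} = \frac{1625 \sqrt{65}}{56}$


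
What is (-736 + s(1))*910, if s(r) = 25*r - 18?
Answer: -663390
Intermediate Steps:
s(r) = -18 + 25*r
(-736 + s(1))*910 = (-736 + (-18 + 25*1))*910 = (-736 + (-18 + 25))*910 = (-736 + 7)*910 = -729*910 = -663390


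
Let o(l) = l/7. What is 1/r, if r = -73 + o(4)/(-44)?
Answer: -77/5622 ≈ -0.013696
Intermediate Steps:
o(l) = l/7 (o(l) = l*(1/7) = l/7)
r = -5622/77 (r = -73 + ((1/7)*4)/(-44) = -73 + (4/7)*(-1/44) = -73 - 1/77 = -5622/77 ≈ -73.013)
1/r = 1/(-5622/77) = -77/5622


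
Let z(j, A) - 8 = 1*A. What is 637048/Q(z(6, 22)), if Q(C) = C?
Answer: 318524/15 ≈ 21235.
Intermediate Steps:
z(j, A) = 8 + A (z(j, A) = 8 + 1*A = 8 + A)
637048/Q(z(6, 22)) = 637048/(8 + 22) = 637048/30 = 637048*(1/30) = 318524/15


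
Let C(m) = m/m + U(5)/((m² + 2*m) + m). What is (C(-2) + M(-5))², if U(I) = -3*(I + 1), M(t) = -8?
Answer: 4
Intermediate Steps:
U(I) = -3 - 3*I (U(I) = -3*(1 + I) = -3 - 3*I)
C(m) = 1 - 18/(m² + 3*m) (C(m) = m/m + (-3 - 3*5)/((m² + 2*m) + m) = 1 + (-3 - 15)/(m² + 3*m) = 1 - 18/(m² + 3*m))
(C(-2) + M(-5))² = ((-18 + (-2)² + 3*(-2))/((-2)*(3 - 2)) - 8)² = (-½*(-18 + 4 - 6)/1 - 8)² = (-½*1*(-20) - 8)² = (10 - 8)² = 2² = 4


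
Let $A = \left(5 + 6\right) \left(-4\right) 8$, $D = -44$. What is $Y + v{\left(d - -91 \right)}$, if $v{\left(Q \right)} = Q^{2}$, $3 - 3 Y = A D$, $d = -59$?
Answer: $- \frac{12413}{3} \approx -4137.7$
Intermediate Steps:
$A = -352$ ($A = 11 \left(-4\right) 8 = \left(-44\right) 8 = -352$)
$Y = - \frac{15485}{3}$ ($Y = 1 - \frac{\left(-352\right) \left(-44\right)}{3} = 1 - \frac{15488}{3} = - \frac{15485}{3} \approx -5161.7$)
$Y + v{\left(d - -91 \right)} = - \frac{15485}{3} + \left(-59 - -91\right)^{2} = - \frac{15485}{3} + \left(-59 + 91\right)^{2} = - \frac{15485}{3} + 32^{2} = - \frac{15485}{3} + 1024 = - \frac{12413}{3}$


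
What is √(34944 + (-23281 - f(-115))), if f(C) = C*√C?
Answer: √(11663 + 115*I*√115) ≈ 108.15 + 5.7017*I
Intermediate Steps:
f(C) = C^(3/2)
√(34944 + (-23281 - f(-115))) = √(34944 + (-23281 - (-115)^(3/2))) = √(34944 + (-23281 - (-115)*I*√115)) = √(34944 + (-23281 + 115*I*√115)) = √(11663 + 115*I*√115)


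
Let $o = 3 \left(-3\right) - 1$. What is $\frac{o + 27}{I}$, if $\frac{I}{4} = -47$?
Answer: $- \frac{17}{188} \approx -0.090425$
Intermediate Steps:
$I = -188$ ($I = 4 \left(-47\right) = -188$)
$o = -10$ ($o = -9 - 1 = -10$)
$\frac{o + 27}{I} = \frac{-10 + 27}{-188} = \left(- \frac{1}{188}\right) 17 = - \frac{17}{188}$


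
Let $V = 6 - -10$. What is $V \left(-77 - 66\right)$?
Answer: $-2288$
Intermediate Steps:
$V = 16$ ($V = 6 + 10 = 16$)
$V \left(-77 - 66\right) = 16 \left(-77 - 66\right) = 16 \left(-143\right) = -2288$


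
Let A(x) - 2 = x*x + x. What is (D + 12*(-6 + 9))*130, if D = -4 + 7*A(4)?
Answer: 24180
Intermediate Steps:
A(x) = 2 + x + x**2 (A(x) = 2 + (x*x + x) = 2 + (x**2 + x) = 2 + (x + x**2) = 2 + x + x**2)
D = 150 (D = -4 + 7*(2 + 4 + 4**2) = -4 + 7*(2 + 4 + 16) = -4 + 7*22 = -4 + 154 = 150)
(D + 12*(-6 + 9))*130 = (150 + 12*(-6 + 9))*130 = (150 + 12*3)*130 = (150 + 36)*130 = 186*130 = 24180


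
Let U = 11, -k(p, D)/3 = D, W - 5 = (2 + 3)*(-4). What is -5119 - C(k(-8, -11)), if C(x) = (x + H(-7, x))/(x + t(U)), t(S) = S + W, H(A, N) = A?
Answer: -148477/29 ≈ -5119.9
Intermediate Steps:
W = -15 (W = 5 + (2 + 3)*(-4) = 5 + 5*(-4) = 5 - 20 = -15)
k(p, D) = -3*D
t(S) = -15 + S (t(S) = S - 15 = -15 + S)
C(x) = (-7 + x)/(-4 + x) (C(x) = (x - 7)/(x + (-15 + 11)) = (-7 + x)/(x - 4) = (-7 + x)/(-4 + x))
-5119 - C(k(-8, -11)) = -5119 - (-7 - 3*(-11))/(-4 - 3*(-11)) = -5119 - (-7 + 33)/(-4 + 33) = -5119 - 26/29 = -148477/29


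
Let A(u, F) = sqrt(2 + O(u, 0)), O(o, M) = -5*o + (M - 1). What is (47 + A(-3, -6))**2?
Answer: 2601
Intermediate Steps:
O(o, M) = -1 + M - 5*o (O(o, M) = -5*o + (-1 + M) = -1 + M - 5*o)
A(u, F) = sqrt(1 - 5*u) (A(u, F) = sqrt(2 + (-1 + 0 - 5*u)) = sqrt(2 + (-1 - 5*u)) = sqrt(1 - 5*u))
(47 + A(-3, -6))**2 = (47 + sqrt(1 - 5*(-3)))**2 = (47 + sqrt(1 + 15))**2 = (47 + sqrt(16))**2 = (47 + 4)**2 = 51**2 = 2601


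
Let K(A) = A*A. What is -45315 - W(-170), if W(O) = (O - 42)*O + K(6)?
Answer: -81391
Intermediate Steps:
K(A) = A**2
W(O) = 36 + O*(-42 + O) (W(O) = (O - 42)*O + 6**2 = (-42 + O)*O + 36 = O*(-42 + O) + 36 = 36 + O*(-42 + O))
-45315 - W(-170) = -45315 - (36 + (-170)**2 - 42*(-170)) = -45315 - (36 + 28900 + 7140) = -45315 - 1*36076 = -45315 - 36076 = -81391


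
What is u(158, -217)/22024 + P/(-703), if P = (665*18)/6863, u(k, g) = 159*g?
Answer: -8775256413/5592576344 ≈ -1.5691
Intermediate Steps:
P = 11970/6863 (P = 11970*(1/6863) = 11970/6863 ≈ 1.7441)
u(158, -217)/22024 + P/(-703) = (159*(-217))/22024 + (11970/6863)/(-703) = -34503*1/22024 + (11970/6863)*(-1/703) = -34503/22024 - 630/253931 = -8775256413/5592576344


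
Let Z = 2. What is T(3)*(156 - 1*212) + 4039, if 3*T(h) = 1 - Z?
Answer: 12173/3 ≈ 4057.7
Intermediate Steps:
T(h) = -1/3 (T(h) = (1 - 1*2)/3 = (1 - 2)/3 = (1/3)*(-1) = -1/3)
T(3)*(156 - 1*212) + 4039 = -(156 - 1*212)/3 + 4039 = -(156 - 212)/3 + 4039 = -1/3*(-56) + 4039 = 56/3 + 4039 = 12173/3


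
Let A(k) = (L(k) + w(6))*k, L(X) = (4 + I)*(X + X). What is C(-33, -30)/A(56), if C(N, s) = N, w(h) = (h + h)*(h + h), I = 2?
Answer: -11/15232 ≈ -0.00072216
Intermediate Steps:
L(X) = 12*X (L(X) = (4 + 2)*(X + X) = 6*(2*X) = 12*X)
w(h) = 4*h² (w(h) = (2*h)*(2*h) = 4*h²)
A(k) = k*(144 + 12*k) (A(k) = (12*k + 4*6²)*k = (12*k + 4*36)*k = (12*k + 144)*k = (144 + 12*k)*k = k*(144 + 12*k))
C(-33, -30)/A(56) = -33*1/(672*(12 + 56)) = -33/(12*56*68) = -33/45696 = -33*1/45696 = -11/15232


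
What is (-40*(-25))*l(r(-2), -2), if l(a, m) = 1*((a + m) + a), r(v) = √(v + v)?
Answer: -2000 + 4000*I ≈ -2000.0 + 4000.0*I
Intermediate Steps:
r(v) = √2*√v (r(v) = √(2*v) = √2*√v)
l(a, m) = m + 2*a (l(a, m) = 1*(m + 2*a) = m + 2*a)
(-40*(-25))*l(r(-2), -2) = (-40*(-25))*(-2 + 2*(√2*√(-2))) = 1000*(-2 + 2*(√2*(I*√2))) = 1000*(-2 + 2*(2*I)) = 1000*(-2 + 4*I) = -2000 + 4000*I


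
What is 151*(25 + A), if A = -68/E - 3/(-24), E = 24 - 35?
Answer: 416005/88 ≈ 4727.3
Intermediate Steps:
E = -11
A = 555/88 (A = -68/(-11) - 3/(-24) = -68*(-1/11) - 3*(-1/24) = 68/11 + ⅛ = 555/88 ≈ 6.3068)
151*(25 + A) = 151*(25 + 555/88) = 151*(2755/88) = 416005/88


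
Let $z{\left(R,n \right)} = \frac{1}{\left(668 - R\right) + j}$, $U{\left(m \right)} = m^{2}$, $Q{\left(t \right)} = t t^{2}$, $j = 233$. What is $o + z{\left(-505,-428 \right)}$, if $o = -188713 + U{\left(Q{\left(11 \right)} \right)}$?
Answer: $\frac{2225484289}{1406} \approx 1.5828 \cdot 10^{6}$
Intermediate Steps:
$Q{\left(t \right)} = t^{3}$
$z{\left(R,n \right)} = \frac{1}{901 - R}$ ($z{\left(R,n \right)} = \frac{1}{\left(668 - R\right) + 233} = \frac{1}{901 - R}$)
$o = 1582848$ ($o = -188713 + \left(11^{3}\right)^{2} = -188713 + 1331^{2} = -188713 + 1771561 = 1582848$)
$o + z{\left(-505,-428 \right)} = 1582848 + \frac{1}{901 - -505} = 1582848 + \frac{1}{901 + 505} = 1582848 + \frac{1}{1406} = \frac{2225484289}{1406}$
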